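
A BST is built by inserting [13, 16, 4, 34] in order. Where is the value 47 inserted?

Starting tree (level order): [13, 4, 16, None, None, None, 34]
Insertion path: 13 -> 16 -> 34
Result: insert 47 as right child of 34
Final tree (level order): [13, 4, 16, None, None, None, 34, None, 47]


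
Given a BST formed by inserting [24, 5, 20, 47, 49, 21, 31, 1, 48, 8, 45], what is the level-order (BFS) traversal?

Tree insertion order: [24, 5, 20, 47, 49, 21, 31, 1, 48, 8, 45]
Tree (level-order array): [24, 5, 47, 1, 20, 31, 49, None, None, 8, 21, None, 45, 48]
BFS from the root, enqueuing left then right child of each popped node:
  queue [24] -> pop 24, enqueue [5, 47], visited so far: [24]
  queue [5, 47] -> pop 5, enqueue [1, 20], visited so far: [24, 5]
  queue [47, 1, 20] -> pop 47, enqueue [31, 49], visited so far: [24, 5, 47]
  queue [1, 20, 31, 49] -> pop 1, enqueue [none], visited so far: [24, 5, 47, 1]
  queue [20, 31, 49] -> pop 20, enqueue [8, 21], visited so far: [24, 5, 47, 1, 20]
  queue [31, 49, 8, 21] -> pop 31, enqueue [45], visited so far: [24, 5, 47, 1, 20, 31]
  queue [49, 8, 21, 45] -> pop 49, enqueue [48], visited so far: [24, 5, 47, 1, 20, 31, 49]
  queue [8, 21, 45, 48] -> pop 8, enqueue [none], visited so far: [24, 5, 47, 1, 20, 31, 49, 8]
  queue [21, 45, 48] -> pop 21, enqueue [none], visited so far: [24, 5, 47, 1, 20, 31, 49, 8, 21]
  queue [45, 48] -> pop 45, enqueue [none], visited so far: [24, 5, 47, 1, 20, 31, 49, 8, 21, 45]
  queue [48] -> pop 48, enqueue [none], visited so far: [24, 5, 47, 1, 20, 31, 49, 8, 21, 45, 48]
Result: [24, 5, 47, 1, 20, 31, 49, 8, 21, 45, 48]


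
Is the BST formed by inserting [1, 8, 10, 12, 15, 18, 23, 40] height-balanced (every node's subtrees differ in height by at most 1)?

Tree (level-order array): [1, None, 8, None, 10, None, 12, None, 15, None, 18, None, 23, None, 40]
Definition: a tree is height-balanced if, at every node, |h(left) - h(right)| <= 1 (empty subtree has height -1).
Bottom-up per-node check:
  node 40: h_left=-1, h_right=-1, diff=0 [OK], height=0
  node 23: h_left=-1, h_right=0, diff=1 [OK], height=1
  node 18: h_left=-1, h_right=1, diff=2 [FAIL (|-1-1|=2 > 1)], height=2
  node 15: h_left=-1, h_right=2, diff=3 [FAIL (|-1-2|=3 > 1)], height=3
  node 12: h_left=-1, h_right=3, diff=4 [FAIL (|-1-3|=4 > 1)], height=4
  node 10: h_left=-1, h_right=4, diff=5 [FAIL (|-1-4|=5 > 1)], height=5
  node 8: h_left=-1, h_right=5, diff=6 [FAIL (|-1-5|=6 > 1)], height=6
  node 1: h_left=-1, h_right=6, diff=7 [FAIL (|-1-6|=7 > 1)], height=7
Node 18 violates the condition: |-1 - 1| = 2 > 1.
Result: Not balanced


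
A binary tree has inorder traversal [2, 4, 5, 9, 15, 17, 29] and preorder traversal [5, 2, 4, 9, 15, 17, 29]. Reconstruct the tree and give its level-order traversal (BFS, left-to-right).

Inorder:  [2, 4, 5, 9, 15, 17, 29]
Preorder: [5, 2, 4, 9, 15, 17, 29]
Algorithm: preorder visits root first, so consume preorder in order;
for each root, split the current inorder slice at that value into
left-subtree inorder and right-subtree inorder, then recurse.
Recursive splits:
  root=5; inorder splits into left=[2, 4], right=[9, 15, 17, 29]
  root=2; inorder splits into left=[], right=[4]
  root=4; inorder splits into left=[], right=[]
  root=9; inorder splits into left=[], right=[15, 17, 29]
  root=15; inorder splits into left=[], right=[17, 29]
  root=17; inorder splits into left=[], right=[29]
  root=29; inorder splits into left=[], right=[]
Reconstructed level-order: [5, 2, 9, 4, 15, 17, 29]


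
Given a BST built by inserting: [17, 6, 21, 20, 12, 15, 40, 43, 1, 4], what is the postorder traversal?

Tree insertion order: [17, 6, 21, 20, 12, 15, 40, 43, 1, 4]
Tree (level-order array): [17, 6, 21, 1, 12, 20, 40, None, 4, None, 15, None, None, None, 43]
Postorder traversal: [4, 1, 15, 12, 6, 20, 43, 40, 21, 17]


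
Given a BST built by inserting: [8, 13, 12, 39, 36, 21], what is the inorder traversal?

Tree insertion order: [8, 13, 12, 39, 36, 21]
Tree (level-order array): [8, None, 13, 12, 39, None, None, 36, None, 21]
Inorder traversal: [8, 12, 13, 21, 36, 39]


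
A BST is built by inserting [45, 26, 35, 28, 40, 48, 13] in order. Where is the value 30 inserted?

Starting tree (level order): [45, 26, 48, 13, 35, None, None, None, None, 28, 40]
Insertion path: 45 -> 26 -> 35 -> 28
Result: insert 30 as right child of 28
Final tree (level order): [45, 26, 48, 13, 35, None, None, None, None, 28, 40, None, 30]


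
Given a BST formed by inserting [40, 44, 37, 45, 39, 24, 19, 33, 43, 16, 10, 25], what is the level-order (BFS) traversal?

Tree insertion order: [40, 44, 37, 45, 39, 24, 19, 33, 43, 16, 10, 25]
Tree (level-order array): [40, 37, 44, 24, 39, 43, 45, 19, 33, None, None, None, None, None, None, 16, None, 25, None, 10]
BFS from the root, enqueuing left then right child of each popped node:
  queue [40] -> pop 40, enqueue [37, 44], visited so far: [40]
  queue [37, 44] -> pop 37, enqueue [24, 39], visited so far: [40, 37]
  queue [44, 24, 39] -> pop 44, enqueue [43, 45], visited so far: [40, 37, 44]
  queue [24, 39, 43, 45] -> pop 24, enqueue [19, 33], visited so far: [40, 37, 44, 24]
  queue [39, 43, 45, 19, 33] -> pop 39, enqueue [none], visited so far: [40, 37, 44, 24, 39]
  queue [43, 45, 19, 33] -> pop 43, enqueue [none], visited so far: [40, 37, 44, 24, 39, 43]
  queue [45, 19, 33] -> pop 45, enqueue [none], visited so far: [40, 37, 44, 24, 39, 43, 45]
  queue [19, 33] -> pop 19, enqueue [16], visited so far: [40, 37, 44, 24, 39, 43, 45, 19]
  queue [33, 16] -> pop 33, enqueue [25], visited so far: [40, 37, 44, 24, 39, 43, 45, 19, 33]
  queue [16, 25] -> pop 16, enqueue [10], visited so far: [40, 37, 44, 24, 39, 43, 45, 19, 33, 16]
  queue [25, 10] -> pop 25, enqueue [none], visited so far: [40, 37, 44, 24, 39, 43, 45, 19, 33, 16, 25]
  queue [10] -> pop 10, enqueue [none], visited so far: [40, 37, 44, 24, 39, 43, 45, 19, 33, 16, 25, 10]
Result: [40, 37, 44, 24, 39, 43, 45, 19, 33, 16, 25, 10]


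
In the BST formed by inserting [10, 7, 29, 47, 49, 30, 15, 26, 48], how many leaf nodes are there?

Tree built from: [10, 7, 29, 47, 49, 30, 15, 26, 48]
Tree (level-order array): [10, 7, 29, None, None, 15, 47, None, 26, 30, 49, None, None, None, None, 48]
Rule: A leaf has 0 children.
Per-node child counts:
  node 10: 2 child(ren)
  node 7: 0 child(ren)
  node 29: 2 child(ren)
  node 15: 1 child(ren)
  node 26: 0 child(ren)
  node 47: 2 child(ren)
  node 30: 0 child(ren)
  node 49: 1 child(ren)
  node 48: 0 child(ren)
Matching nodes: [7, 26, 30, 48]
Count of leaf nodes: 4


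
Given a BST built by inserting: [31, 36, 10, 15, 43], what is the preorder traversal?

Tree insertion order: [31, 36, 10, 15, 43]
Tree (level-order array): [31, 10, 36, None, 15, None, 43]
Preorder traversal: [31, 10, 15, 36, 43]


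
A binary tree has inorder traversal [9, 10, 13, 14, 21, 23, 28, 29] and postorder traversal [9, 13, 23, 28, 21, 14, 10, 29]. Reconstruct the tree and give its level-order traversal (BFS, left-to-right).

Inorder:   [9, 10, 13, 14, 21, 23, 28, 29]
Postorder: [9, 13, 23, 28, 21, 14, 10, 29]
Algorithm: postorder visits root last, so walk postorder right-to-left;
each value is the root of the current inorder slice — split it at that
value, recurse on the right subtree first, then the left.
Recursive splits:
  root=29; inorder splits into left=[9, 10, 13, 14, 21, 23, 28], right=[]
  root=10; inorder splits into left=[9], right=[13, 14, 21, 23, 28]
  root=14; inorder splits into left=[13], right=[21, 23, 28]
  root=21; inorder splits into left=[], right=[23, 28]
  root=28; inorder splits into left=[23], right=[]
  root=23; inorder splits into left=[], right=[]
  root=13; inorder splits into left=[], right=[]
  root=9; inorder splits into left=[], right=[]
Reconstructed level-order: [29, 10, 9, 14, 13, 21, 28, 23]


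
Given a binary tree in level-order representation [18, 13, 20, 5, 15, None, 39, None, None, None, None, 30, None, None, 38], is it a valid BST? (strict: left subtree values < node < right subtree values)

Level-order array: [18, 13, 20, 5, 15, None, 39, None, None, None, None, 30, None, None, 38]
Validate using subtree bounds (lo, hi): at each node, require lo < value < hi,
then recurse left with hi=value and right with lo=value.
Preorder trace (stopping at first violation):
  at node 18 with bounds (-inf, +inf): OK
  at node 13 with bounds (-inf, 18): OK
  at node 5 with bounds (-inf, 13): OK
  at node 15 with bounds (13, 18): OK
  at node 20 with bounds (18, +inf): OK
  at node 39 with bounds (20, +inf): OK
  at node 30 with bounds (20, 39): OK
  at node 38 with bounds (30, 39): OK
No violation found at any node.
Result: Valid BST


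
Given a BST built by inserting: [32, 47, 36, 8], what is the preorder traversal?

Tree insertion order: [32, 47, 36, 8]
Tree (level-order array): [32, 8, 47, None, None, 36]
Preorder traversal: [32, 8, 47, 36]


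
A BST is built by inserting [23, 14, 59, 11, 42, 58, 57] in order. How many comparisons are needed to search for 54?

Search path for 54: 23 -> 59 -> 42 -> 58 -> 57
Found: False
Comparisons: 5


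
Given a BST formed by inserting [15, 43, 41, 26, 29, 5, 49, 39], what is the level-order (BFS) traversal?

Tree insertion order: [15, 43, 41, 26, 29, 5, 49, 39]
Tree (level-order array): [15, 5, 43, None, None, 41, 49, 26, None, None, None, None, 29, None, 39]
BFS from the root, enqueuing left then right child of each popped node:
  queue [15] -> pop 15, enqueue [5, 43], visited so far: [15]
  queue [5, 43] -> pop 5, enqueue [none], visited so far: [15, 5]
  queue [43] -> pop 43, enqueue [41, 49], visited so far: [15, 5, 43]
  queue [41, 49] -> pop 41, enqueue [26], visited so far: [15, 5, 43, 41]
  queue [49, 26] -> pop 49, enqueue [none], visited so far: [15, 5, 43, 41, 49]
  queue [26] -> pop 26, enqueue [29], visited so far: [15, 5, 43, 41, 49, 26]
  queue [29] -> pop 29, enqueue [39], visited so far: [15, 5, 43, 41, 49, 26, 29]
  queue [39] -> pop 39, enqueue [none], visited so far: [15, 5, 43, 41, 49, 26, 29, 39]
Result: [15, 5, 43, 41, 49, 26, 29, 39]


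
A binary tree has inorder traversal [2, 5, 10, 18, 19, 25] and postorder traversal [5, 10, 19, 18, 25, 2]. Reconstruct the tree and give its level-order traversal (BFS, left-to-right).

Inorder:   [2, 5, 10, 18, 19, 25]
Postorder: [5, 10, 19, 18, 25, 2]
Algorithm: postorder visits root last, so walk postorder right-to-left;
each value is the root of the current inorder slice — split it at that
value, recurse on the right subtree first, then the left.
Recursive splits:
  root=2; inorder splits into left=[], right=[5, 10, 18, 19, 25]
  root=25; inorder splits into left=[5, 10, 18, 19], right=[]
  root=18; inorder splits into left=[5, 10], right=[19]
  root=19; inorder splits into left=[], right=[]
  root=10; inorder splits into left=[5], right=[]
  root=5; inorder splits into left=[], right=[]
Reconstructed level-order: [2, 25, 18, 10, 19, 5]


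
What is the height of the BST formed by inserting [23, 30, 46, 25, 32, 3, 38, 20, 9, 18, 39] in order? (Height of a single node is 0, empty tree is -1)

Insertion order: [23, 30, 46, 25, 32, 3, 38, 20, 9, 18, 39]
Tree (level-order array): [23, 3, 30, None, 20, 25, 46, 9, None, None, None, 32, None, None, 18, None, 38, None, None, None, 39]
Compute height bottom-up (empty subtree = -1):
  height(18) = 1 + max(-1, -1) = 0
  height(9) = 1 + max(-1, 0) = 1
  height(20) = 1 + max(1, -1) = 2
  height(3) = 1 + max(-1, 2) = 3
  height(25) = 1 + max(-1, -1) = 0
  height(39) = 1 + max(-1, -1) = 0
  height(38) = 1 + max(-1, 0) = 1
  height(32) = 1 + max(-1, 1) = 2
  height(46) = 1 + max(2, -1) = 3
  height(30) = 1 + max(0, 3) = 4
  height(23) = 1 + max(3, 4) = 5
Height = 5


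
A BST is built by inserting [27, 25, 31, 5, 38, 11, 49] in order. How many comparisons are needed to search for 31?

Search path for 31: 27 -> 31
Found: True
Comparisons: 2


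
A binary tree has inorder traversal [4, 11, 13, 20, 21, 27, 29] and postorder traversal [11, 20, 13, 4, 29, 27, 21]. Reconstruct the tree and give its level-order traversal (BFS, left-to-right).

Inorder:   [4, 11, 13, 20, 21, 27, 29]
Postorder: [11, 20, 13, 4, 29, 27, 21]
Algorithm: postorder visits root last, so walk postorder right-to-left;
each value is the root of the current inorder slice — split it at that
value, recurse on the right subtree first, then the left.
Recursive splits:
  root=21; inorder splits into left=[4, 11, 13, 20], right=[27, 29]
  root=27; inorder splits into left=[], right=[29]
  root=29; inorder splits into left=[], right=[]
  root=4; inorder splits into left=[], right=[11, 13, 20]
  root=13; inorder splits into left=[11], right=[20]
  root=20; inorder splits into left=[], right=[]
  root=11; inorder splits into left=[], right=[]
Reconstructed level-order: [21, 4, 27, 13, 29, 11, 20]


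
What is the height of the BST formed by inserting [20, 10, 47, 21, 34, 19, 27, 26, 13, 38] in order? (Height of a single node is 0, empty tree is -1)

Insertion order: [20, 10, 47, 21, 34, 19, 27, 26, 13, 38]
Tree (level-order array): [20, 10, 47, None, 19, 21, None, 13, None, None, 34, None, None, 27, 38, 26]
Compute height bottom-up (empty subtree = -1):
  height(13) = 1 + max(-1, -1) = 0
  height(19) = 1 + max(0, -1) = 1
  height(10) = 1 + max(-1, 1) = 2
  height(26) = 1 + max(-1, -1) = 0
  height(27) = 1 + max(0, -1) = 1
  height(38) = 1 + max(-1, -1) = 0
  height(34) = 1 + max(1, 0) = 2
  height(21) = 1 + max(-1, 2) = 3
  height(47) = 1 + max(3, -1) = 4
  height(20) = 1 + max(2, 4) = 5
Height = 5


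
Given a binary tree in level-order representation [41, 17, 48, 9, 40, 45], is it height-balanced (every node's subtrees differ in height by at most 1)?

Tree (level-order array): [41, 17, 48, 9, 40, 45]
Definition: a tree is height-balanced if, at every node, |h(left) - h(right)| <= 1 (empty subtree has height -1).
Bottom-up per-node check:
  node 9: h_left=-1, h_right=-1, diff=0 [OK], height=0
  node 40: h_left=-1, h_right=-1, diff=0 [OK], height=0
  node 17: h_left=0, h_right=0, diff=0 [OK], height=1
  node 45: h_left=-1, h_right=-1, diff=0 [OK], height=0
  node 48: h_left=0, h_right=-1, diff=1 [OK], height=1
  node 41: h_left=1, h_right=1, diff=0 [OK], height=2
All nodes satisfy the balance condition.
Result: Balanced


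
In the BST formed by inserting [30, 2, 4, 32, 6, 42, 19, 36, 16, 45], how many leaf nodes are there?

Tree built from: [30, 2, 4, 32, 6, 42, 19, 36, 16, 45]
Tree (level-order array): [30, 2, 32, None, 4, None, 42, None, 6, 36, 45, None, 19, None, None, None, None, 16]
Rule: A leaf has 0 children.
Per-node child counts:
  node 30: 2 child(ren)
  node 2: 1 child(ren)
  node 4: 1 child(ren)
  node 6: 1 child(ren)
  node 19: 1 child(ren)
  node 16: 0 child(ren)
  node 32: 1 child(ren)
  node 42: 2 child(ren)
  node 36: 0 child(ren)
  node 45: 0 child(ren)
Matching nodes: [16, 36, 45]
Count of leaf nodes: 3


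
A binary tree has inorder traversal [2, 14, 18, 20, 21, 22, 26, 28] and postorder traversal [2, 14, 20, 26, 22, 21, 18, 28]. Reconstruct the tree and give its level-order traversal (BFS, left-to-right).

Inorder:   [2, 14, 18, 20, 21, 22, 26, 28]
Postorder: [2, 14, 20, 26, 22, 21, 18, 28]
Algorithm: postorder visits root last, so walk postorder right-to-left;
each value is the root of the current inorder slice — split it at that
value, recurse on the right subtree first, then the left.
Recursive splits:
  root=28; inorder splits into left=[2, 14, 18, 20, 21, 22, 26], right=[]
  root=18; inorder splits into left=[2, 14], right=[20, 21, 22, 26]
  root=21; inorder splits into left=[20], right=[22, 26]
  root=22; inorder splits into left=[], right=[26]
  root=26; inorder splits into left=[], right=[]
  root=20; inorder splits into left=[], right=[]
  root=14; inorder splits into left=[2], right=[]
  root=2; inorder splits into left=[], right=[]
Reconstructed level-order: [28, 18, 14, 21, 2, 20, 22, 26]


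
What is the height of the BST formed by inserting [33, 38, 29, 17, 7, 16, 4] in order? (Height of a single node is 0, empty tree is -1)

Insertion order: [33, 38, 29, 17, 7, 16, 4]
Tree (level-order array): [33, 29, 38, 17, None, None, None, 7, None, 4, 16]
Compute height bottom-up (empty subtree = -1):
  height(4) = 1 + max(-1, -1) = 0
  height(16) = 1 + max(-1, -1) = 0
  height(7) = 1 + max(0, 0) = 1
  height(17) = 1 + max(1, -1) = 2
  height(29) = 1 + max(2, -1) = 3
  height(38) = 1 + max(-1, -1) = 0
  height(33) = 1 + max(3, 0) = 4
Height = 4


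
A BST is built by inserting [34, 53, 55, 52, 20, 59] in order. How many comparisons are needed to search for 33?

Search path for 33: 34 -> 20
Found: False
Comparisons: 2


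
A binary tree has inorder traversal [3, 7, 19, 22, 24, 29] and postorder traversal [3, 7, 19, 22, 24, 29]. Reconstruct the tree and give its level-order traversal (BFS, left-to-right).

Inorder:   [3, 7, 19, 22, 24, 29]
Postorder: [3, 7, 19, 22, 24, 29]
Algorithm: postorder visits root last, so walk postorder right-to-left;
each value is the root of the current inorder slice — split it at that
value, recurse on the right subtree first, then the left.
Recursive splits:
  root=29; inorder splits into left=[3, 7, 19, 22, 24], right=[]
  root=24; inorder splits into left=[3, 7, 19, 22], right=[]
  root=22; inorder splits into left=[3, 7, 19], right=[]
  root=19; inorder splits into left=[3, 7], right=[]
  root=7; inorder splits into left=[3], right=[]
  root=3; inorder splits into left=[], right=[]
Reconstructed level-order: [29, 24, 22, 19, 7, 3]


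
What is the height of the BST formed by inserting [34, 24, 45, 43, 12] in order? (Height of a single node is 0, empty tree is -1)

Insertion order: [34, 24, 45, 43, 12]
Tree (level-order array): [34, 24, 45, 12, None, 43]
Compute height bottom-up (empty subtree = -1):
  height(12) = 1 + max(-1, -1) = 0
  height(24) = 1 + max(0, -1) = 1
  height(43) = 1 + max(-1, -1) = 0
  height(45) = 1 + max(0, -1) = 1
  height(34) = 1 + max(1, 1) = 2
Height = 2


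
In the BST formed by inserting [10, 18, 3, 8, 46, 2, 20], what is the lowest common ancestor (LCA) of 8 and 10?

Tree insertion order: [10, 18, 3, 8, 46, 2, 20]
Tree (level-order array): [10, 3, 18, 2, 8, None, 46, None, None, None, None, 20]
In a BST, the LCA of p=8, q=10 is the first node v on the
root-to-leaf path with p <= v <= q (go left if both < v, right if both > v).
Walk from root:
  at 10: 8 <= 10 <= 10, this is the LCA
LCA = 10


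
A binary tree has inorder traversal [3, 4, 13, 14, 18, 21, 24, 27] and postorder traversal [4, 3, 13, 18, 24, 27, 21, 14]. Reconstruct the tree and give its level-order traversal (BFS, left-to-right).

Inorder:   [3, 4, 13, 14, 18, 21, 24, 27]
Postorder: [4, 3, 13, 18, 24, 27, 21, 14]
Algorithm: postorder visits root last, so walk postorder right-to-left;
each value is the root of the current inorder slice — split it at that
value, recurse on the right subtree first, then the left.
Recursive splits:
  root=14; inorder splits into left=[3, 4, 13], right=[18, 21, 24, 27]
  root=21; inorder splits into left=[18], right=[24, 27]
  root=27; inorder splits into left=[24], right=[]
  root=24; inorder splits into left=[], right=[]
  root=18; inorder splits into left=[], right=[]
  root=13; inorder splits into left=[3, 4], right=[]
  root=3; inorder splits into left=[], right=[4]
  root=4; inorder splits into left=[], right=[]
Reconstructed level-order: [14, 13, 21, 3, 18, 27, 4, 24]


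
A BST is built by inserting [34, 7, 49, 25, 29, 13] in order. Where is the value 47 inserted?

Starting tree (level order): [34, 7, 49, None, 25, None, None, 13, 29]
Insertion path: 34 -> 49
Result: insert 47 as left child of 49
Final tree (level order): [34, 7, 49, None, 25, 47, None, 13, 29]


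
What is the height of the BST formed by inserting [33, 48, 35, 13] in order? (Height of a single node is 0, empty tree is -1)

Insertion order: [33, 48, 35, 13]
Tree (level-order array): [33, 13, 48, None, None, 35]
Compute height bottom-up (empty subtree = -1):
  height(13) = 1 + max(-1, -1) = 0
  height(35) = 1 + max(-1, -1) = 0
  height(48) = 1 + max(0, -1) = 1
  height(33) = 1 + max(0, 1) = 2
Height = 2


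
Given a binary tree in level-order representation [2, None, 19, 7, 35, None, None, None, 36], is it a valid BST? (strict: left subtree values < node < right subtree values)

Level-order array: [2, None, 19, 7, 35, None, None, None, 36]
Validate using subtree bounds (lo, hi): at each node, require lo < value < hi,
then recurse left with hi=value and right with lo=value.
Preorder trace (stopping at first violation):
  at node 2 with bounds (-inf, +inf): OK
  at node 19 with bounds (2, +inf): OK
  at node 7 with bounds (2, 19): OK
  at node 35 with bounds (19, +inf): OK
  at node 36 with bounds (35, +inf): OK
No violation found at any node.
Result: Valid BST


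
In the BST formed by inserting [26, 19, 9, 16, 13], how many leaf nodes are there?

Tree built from: [26, 19, 9, 16, 13]
Tree (level-order array): [26, 19, None, 9, None, None, 16, 13]
Rule: A leaf has 0 children.
Per-node child counts:
  node 26: 1 child(ren)
  node 19: 1 child(ren)
  node 9: 1 child(ren)
  node 16: 1 child(ren)
  node 13: 0 child(ren)
Matching nodes: [13]
Count of leaf nodes: 1


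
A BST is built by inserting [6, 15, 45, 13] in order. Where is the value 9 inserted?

Starting tree (level order): [6, None, 15, 13, 45]
Insertion path: 6 -> 15 -> 13
Result: insert 9 as left child of 13
Final tree (level order): [6, None, 15, 13, 45, 9]


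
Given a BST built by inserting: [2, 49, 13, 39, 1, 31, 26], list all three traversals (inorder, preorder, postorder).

Tree insertion order: [2, 49, 13, 39, 1, 31, 26]
Tree (level-order array): [2, 1, 49, None, None, 13, None, None, 39, 31, None, 26]
Inorder (L, root, R): [1, 2, 13, 26, 31, 39, 49]
Preorder (root, L, R): [2, 1, 49, 13, 39, 31, 26]
Postorder (L, R, root): [1, 26, 31, 39, 13, 49, 2]


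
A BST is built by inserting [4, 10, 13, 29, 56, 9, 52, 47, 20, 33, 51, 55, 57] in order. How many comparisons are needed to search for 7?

Search path for 7: 4 -> 10 -> 9
Found: False
Comparisons: 3


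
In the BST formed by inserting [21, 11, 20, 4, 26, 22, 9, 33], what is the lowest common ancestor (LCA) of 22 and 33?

Tree insertion order: [21, 11, 20, 4, 26, 22, 9, 33]
Tree (level-order array): [21, 11, 26, 4, 20, 22, 33, None, 9]
In a BST, the LCA of p=22, q=33 is the first node v on the
root-to-leaf path with p <= v <= q (go left if both < v, right if both > v).
Walk from root:
  at 21: both 22 and 33 > 21, go right
  at 26: 22 <= 26 <= 33, this is the LCA
LCA = 26


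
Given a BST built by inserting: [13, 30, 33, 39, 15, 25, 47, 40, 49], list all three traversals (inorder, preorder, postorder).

Tree insertion order: [13, 30, 33, 39, 15, 25, 47, 40, 49]
Tree (level-order array): [13, None, 30, 15, 33, None, 25, None, 39, None, None, None, 47, 40, 49]
Inorder (L, root, R): [13, 15, 25, 30, 33, 39, 40, 47, 49]
Preorder (root, L, R): [13, 30, 15, 25, 33, 39, 47, 40, 49]
Postorder (L, R, root): [25, 15, 40, 49, 47, 39, 33, 30, 13]


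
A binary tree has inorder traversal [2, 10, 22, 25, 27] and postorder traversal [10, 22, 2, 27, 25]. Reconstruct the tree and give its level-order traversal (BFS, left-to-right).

Inorder:   [2, 10, 22, 25, 27]
Postorder: [10, 22, 2, 27, 25]
Algorithm: postorder visits root last, so walk postorder right-to-left;
each value is the root of the current inorder slice — split it at that
value, recurse on the right subtree first, then the left.
Recursive splits:
  root=25; inorder splits into left=[2, 10, 22], right=[27]
  root=27; inorder splits into left=[], right=[]
  root=2; inorder splits into left=[], right=[10, 22]
  root=22; inorder splits into left=[10], right=[]
  root=10; inorder splits into left=[], right=[]
Reconstructed level-order: [25, 2, 27, 22, 10]


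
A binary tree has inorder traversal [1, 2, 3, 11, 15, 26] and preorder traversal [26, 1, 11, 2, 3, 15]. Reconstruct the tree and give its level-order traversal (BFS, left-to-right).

Inorder:  [1, 2, 3, 11, 15, 26]
Preorder: [26, 1, 11, 2, 3, 15]
Algorithm: preorder visits root first, so consume preorder in order;
for each root, split the current inorder slice at that value into
left-subtree inorder and right-subtree inorder, then recurse.
Recursive splits:
  root=26; inorder splits into left=[1, 2, 3, 11, 15], right=[]
  root=1; inorder splits into left=[], right=[2, 3, 11, 15]
  root=11; inorder splits into left=[2, 3], right=[15]
  root=2; inorder splits into left=[], right=[3]
  root=3; inorder splits into left=[], right=[]
  root=15; inorder splits into left=[], right=[]
Reconstructed level-order: [26, 1, 11, 2, 15, 3]


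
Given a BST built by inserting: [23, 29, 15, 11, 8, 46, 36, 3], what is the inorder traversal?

Tree insertion order: [23, 29, 15, 11, 8, 46, 36, 3]
Tree (level-order array): [23, 15, 29, 11, None, None, 46, 8, None, 36, None, 3]
Inorder traversal: [3, 8, 11, 15, 23, 29, 36, 46]


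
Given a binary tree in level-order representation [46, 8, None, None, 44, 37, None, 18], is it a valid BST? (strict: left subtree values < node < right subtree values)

Level-order array: [46, 8, None, None, 44, 37, None, 18]
Validate using subtree bounds (lo, hi): at each node, require lo < value < hi,
then recurse left with hi=value and right with lo=value.
Preorder trace (stopping at first violation):
  at node 46 with bounds (-inf, +inf): OK
  at node 8 with bounds (-inf, 46): OK
  at node 44 with bounds (8, 46): OK
  at node 37 with bounds (8, 44): OK
  at node 18 with bounds (8, 37): OK
No violation found at any node.
Result: Valid BST


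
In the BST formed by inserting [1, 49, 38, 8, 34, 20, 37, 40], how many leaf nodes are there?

Tree built from: [1, 49, 38, 8, 34, 20, 37, 40]
Tree (level-order array): [1, None, 49, 38, None, 8, 40, None, 34, None, None, 20, 37]
Rule: A leaf has 0 children.
Per-node child counts:
  node 1: 1 child(ren)
  node 49: 1 child(ren)
  node 38: 2 child(ren)
  node 8: 1 child(ren)
  node 34: 2 child(ren)
  node 20: 0 child(ren)
  node 37: 0 child(ren)
  node 40: 0 child(ren)
Matching nodes: [20, 37, 40]
Count of leaf nodes: 3


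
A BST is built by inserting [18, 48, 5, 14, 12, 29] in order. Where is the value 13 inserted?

Starting tree (level order): [18, 5, 48, None, 14, 29, None, 12]
Insertion path: 18 -> 5 -> 14 -> 12
Result: insert 13 as right child of 12
Final tree (level order): [18, 5, 48, None, 14, 29, None, 12, None, None, None, None, 13]


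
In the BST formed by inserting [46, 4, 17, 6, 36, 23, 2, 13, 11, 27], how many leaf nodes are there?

Tree built from: [46, 4, 17, 6, 36, 23, 2, 13, 11, 27]
Tree (level-order array): [46, 4, None, 2, 17, None, None, 6, 36, None, 13, 23, None, 11, None, None, 27]
Rule: A leaf has 0 children.
Per-node child counts:
  node 46: 1 child(ren)
  node 4: 2 child(ren)
  node 2: 0 child(ren)
  node 17: 2 child(ren)
  node 6: 1 child(ren)
  node 13: 1 child(ren)
  node 11: 0 child(ren)
  node 36: 1 child(ren)
  node 23: 1 child(ren)
  node 27: 0 child(ren)
Matching nodes: [2, 11, 27]
Count of leaf nodes: 3


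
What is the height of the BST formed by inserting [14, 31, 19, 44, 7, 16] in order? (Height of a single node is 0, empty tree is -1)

Insertion order: [14, 31, 19, 44, 7, 16]
Tree (level-order array): [14, 7, 31, None, None, 19, 44, 16]
Compute height bottom-up (empty subtree = -1):
  height(7) = 1 + max(-1, -1) = 0
  height(16) = 1 + max(-1, -1) = 0
  height(19) = 1 + max(0, -1) = 1
  height(44) = 1 + max(-1, -1) = 0
  height(31) = 1 + max(1, 0) = 2
  height(14) = 1 + max(0, 2) = 3
Height = 3


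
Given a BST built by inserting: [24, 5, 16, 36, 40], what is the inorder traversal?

Tree insertion order: [24, 5, 16, 36, 40]
Tree (level-order array): [24, 5, 36, None, 16, None, 40]
Inorder traversal: [5, 16, 24, 36, 40]


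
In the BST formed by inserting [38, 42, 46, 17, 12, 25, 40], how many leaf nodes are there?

Tree built from: [38, 42, 46, 17, 12, 25, 40]
Tree (level-order array): [38, 17, 42, 12, 25, 40, 46]
Rule: A leaf has 0 children.
Per-node child counts:
  node 38: 2 child(ren)
  node 17: 2 child(ren)
  node 12: 0 child(ren)
  node 25: 0 child(ren)
  node 42: 2 child(ren)
  node 40: 0 child(ren)
  node 46: 0 child(ren)
Matching nodes: [12, 25, 40, 46]
Count of leaf nodes: 4


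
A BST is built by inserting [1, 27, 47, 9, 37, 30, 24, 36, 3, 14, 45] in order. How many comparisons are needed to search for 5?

Search path for 5: 1 -> 27 -> 9 -> 3
Found: False
Comparisons: 4


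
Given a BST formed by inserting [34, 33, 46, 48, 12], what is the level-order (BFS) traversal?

Tree insertion order: [34, 33, 46, 48, 12]
Tree (level-order array): [34, 33, 46, 12, None, None, 48]
BFS from the root, enqueuing left then right child of each popped node:
  queue [34] -> pop 34, enqueue [33, 46], visited so far: [34]
  queue [33, 46] -> pop 33, enqueue [12], visited so far: [34, 33]
  queue [46, 12] -> pop 46, enqueue [48], visited so far: [34, 33, 46]
  queue [12, 48] -> pop 12, enqueue [none], visited so far: [34, 33, 46, 12]
  queue [48] -> pop 48, enqueue [none], visited so far: [34, 33, 46, 12, 48]
Result: [34, 33, 46, 12, 48]


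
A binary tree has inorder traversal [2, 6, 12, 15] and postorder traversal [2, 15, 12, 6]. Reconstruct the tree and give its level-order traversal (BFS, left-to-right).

Inorder:   [2, 6, 12, 15]
Postorder: [2, 15, 12, 6]
Algorithm: postorder visits root last, so walk postorder right-to-left;
each value is the root of the current inorder slice — split it at that
value, recurse on the right subtree first, then the left.
Recursive splits:
  root=6; inorder splits into left=[2], right=[12, 15]
  root=12; inorder splits into left=[], right=[15]
  root=15; inorder splits into left=[], right=[]
  root=2; inorder splits into left=[], right=[]
Reconstructed level-order: [6, 2, 12, 15]


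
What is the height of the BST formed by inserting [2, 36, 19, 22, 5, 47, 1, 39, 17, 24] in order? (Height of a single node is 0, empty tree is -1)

Insertion order: [2, 36, 19, 22, 5, 47, 1, 39, 17, 24]
Tree (level-order array): [2, 1, 36, None, None, 19, 47, 5, 22, 39, None, None, 17, None, 24]
Compute height bottom-up (empty subtree = -1):
  height(1) = 1 + max(-1, -1) = 0
  height(17) = 1 + max(-1, -1) = 0
  height(5) = 1 + max(-1, 0) = 1
  height(24) = 1 + max(-1, -1) = 0
  height(22) = 1 + max(-1, 0) = 1
  height(19) = 1 + max(1, 1) = 2
  height(39) = 1 + max(-1, -1) = 0
  height(47) = 1 + max(0, -1) = 1
  height(36) = 1 + max(2, 1) = 3
  height(2) = 1 + max(0, 3) = 4
Height = 4


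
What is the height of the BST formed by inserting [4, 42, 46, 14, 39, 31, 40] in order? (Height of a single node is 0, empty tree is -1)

Insertion order: [4, 42, 46, 14, 39, 31, 40]
Tree (level-order array): [4, None, 42, 14, 46, None, 39, None, None, 31, 40]
Compute height bottom-up (empty subtree = -1):
  height(31) = 1 + max(-1, -1) = 0
  height(40) = 1 + max(-1, -1) = 0
  height(39) = 1 + max(0, 0) = 1
  height(14) = 1 + max(-1, 1) = 2
  height(46) = 1 + max(-1, -1) = 0
  height(42) = 1 + max(2, 0) = 3
  height(4) = 1 + max(-1, 3) = 4
Height = 4


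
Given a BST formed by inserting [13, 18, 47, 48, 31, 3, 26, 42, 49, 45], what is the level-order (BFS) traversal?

Tree insertion order: [13, 18, 47, 48, 31, 3, 26, 42, 49, 45]
Tree (level-order array): [13, 3, 18, None, None, None, 47, 31, 48, 26, 42, None, 49, None, None, None, 45]
BFS from the root, enqueuing left then right child of each popped node:
  queue [13] -> pop 13, enqueue [3, 18], visited so far: [13]
  queue [3, 18] -> pop 3, enqueue [none], visited so far: [13, 3]
  queue [18] -> pop 18, enqueue [47], visited so far: [13, 3, 18]
  queue [47] -> pop 47, enqueue [31, 48], visited so far: [13, 3, 18, 47]
  queue [31, 48] -> pop 31, enqueue [26, 42], visited so far: [13, 3, 18, 47, 31]
  queue [48, 26, 42] -> pop 48, enqueue [49], visited so far: [13, 3, 18, 47, 31, 48]
  queue [26, 42, 49] -> pop 26, enqueue [none], visited so far: [13, 3, 18, 47, 31, 48, 26]
  queue [42, 49] -> pop 42, enqueue [45], visited so far: [13, 3, 18, 47, 31, 48, 26, 42]
  queue [49, 45] -> pop 49, enqueue [none], visited so far: [13, 3, 18, 47, 31, 48, 26, 42, 49]
  queue [45] -> pop 45, enqueue [none], visited so far: [13, 3, 18, 47, 31, 48, 26, 42, 49, 45]
Result: [13, 3, 18, 47, 31, 48, 26, 42, 49, 45]


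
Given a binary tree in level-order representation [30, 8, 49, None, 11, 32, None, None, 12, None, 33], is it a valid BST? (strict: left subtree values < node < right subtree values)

Level-order array: [30, 8, 49, None, 11, 32, None, None, 12, None, 33]
Validate using subtree bounds (lo, hi): at each node, require lo < value < hi,
then recurse left with hi=value and right with lo=value.
Preorder trace (stopping at first violation):
  at node 30 with bounds (-inf, +inf): OK
  at node 8 with bounds (-inf, 30): OK
  at node 11 with bounds (8, 30): OK
  at node 12 with bounds (11, 30): OK
  at node 49 with bounds (30, +inf): OK
  at node 32 with bounds (30, 49): OK
  at node 33 with bounds (32, 49): OK
No violation found at any node.
Result: Valid BST


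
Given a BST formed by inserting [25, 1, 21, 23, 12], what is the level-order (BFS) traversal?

Tree insertion order: [25, 1, 21, 23, 12]
Tree (level-order array): [25, 1, None, None, 21, 12, 23]
BFS from the root, enqueuing left then right child of each popped node:
  queue [25] -> pop 25, enqueue [1], visited so far: [25]
  queue [1] -> pop 1, enqueue [21], visited so far: [25, 1]
  queue [21] -> pop 21, enqueue [12, 23], visited so far: [25, 1, 21]
  queue [12, 23] -> pop 12, enqueue [none], visited so far: [25, 1, 21, 12]
  queue [23] -> pop 23, enqueue [none], visited so far: [25, 1, 21, 12, 23]
Result: [25, 1, 21, 12, 23]


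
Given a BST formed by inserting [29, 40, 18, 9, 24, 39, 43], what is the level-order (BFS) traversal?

Tree insertion order: [29, 40, 18, 9, 24, 39, 43]
Tree (level-order array): [29, 18, 40, 9, 24, 39, 43]
BFS from the root, enqueuing left then right child of each popped node:
  queue [29] -> pop 29, enqueue [18, 40], visited so far: [29]
  queue [18, 40] -> pop 18, enqueue [9, 24], visited so far: [29, 18]
  queue [40, 9, 24] -> pop 40, enqueue [39, 43], visited so far: [29, 18, 40]
  queue [9, 24, 39, 43] -> pop 9, enqueue [none], visited so far: [29, 18, 40, 9]
  queue [24, 39, 43] -> pop 24, enqueue [none], visited so far: [29, 18, 40, 9, 24]
  queue [39, 43] -> pop 39, enqueue [none], visited so far: [29, 18, 40, 9, 24, 39]
  queue [43] -> pop 43, enqueue [none], visited so far: [29, 18, 40, 9, 24, 39, 43]
Result: [29, 18, 40, 9, 24, 39, 43]


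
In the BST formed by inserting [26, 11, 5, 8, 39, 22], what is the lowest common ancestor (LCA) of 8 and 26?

Tree insertion order: [26, 11, 5, 8, 39, 22]
Tree (level-order array): [26, 11, 39, 5, 22, None, None, None, 8]
In a BST, the LCA of p=8, q=26 is the first node v on the
root-to-leaf path with p <= v <= q (go left if both < v, right if both > v).
Walk from root:
  at 26: 8 <= 26 <= 26, this is the LCA
LCA = 26


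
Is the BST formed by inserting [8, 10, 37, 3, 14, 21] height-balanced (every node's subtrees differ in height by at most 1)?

Tree (level-order array): [8, 3, 10, None, None, None, 37, 14, None, None, 21]
Definition: a tree is height-balanced if, at every node, |h(left) - h(right)| <= 1 (empty subtree has height -1).
Bottom-up per-node check:
  node 3: h_left=-1, h_right=-1, diff=0 [OK], height=0
  node 21: h_left=-1, h_right=-1, diff=0 [OK], height=0
  node 14: h_left=-1, h_right=0, diff=1 [OK], height=1
  node 37: h_left=1, h_right=-1, diff=2 [FAIL (|1--1|=2 > 1)], height=2
  node 10: h_left=-1, h_right=2, diff=3 [FAIL (|-1-2|=3 > 1)], height=3
  node 8: h_left=0, h_right=3, diff=3 [FAIL (|0-3|=3 > 1)], height=4
Node 37 violates the condition: |1 - -1| = 2 > 1.
Result: Not balanced


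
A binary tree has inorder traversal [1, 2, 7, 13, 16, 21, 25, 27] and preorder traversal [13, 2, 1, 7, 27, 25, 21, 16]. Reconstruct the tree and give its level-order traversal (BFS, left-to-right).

Inorder:  [1, 2, 7, 13, 16, 21, 25, 27]
Preorder: [13, 2, 1, 7, 27, 25, 21, 16]
Algorithm: preorder visits root first, so consume preorder in order;
for each root, split the current inorder slice at that value into
left-subtree inorder and right-subtree inorder, then recurse.
Recursive splits:
  root=13; inorder splits into left=[1, 2, 7], right=[16, 21, 25, 27]
  root=2; inorder splits into left=[1], right=[7]
  root=1; inorder splits into left=[], right=[]
  root=7; inorder splits into left=[], right=[]
  root=27; inorder splits into left=[16, 21, 25], right=[]
  root=25; inorder splits into left=[16, 21], right=[]
  root=21; inorder splits into left=[16], right=[]
  root=16; inorder splits into left=[], right=[]
Reconstructed level-order: [13, 2, 27, 1, 7, 25, 21, 16]


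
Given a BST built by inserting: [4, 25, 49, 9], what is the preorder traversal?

Tree insertion order: [4, 25, 49, 9]
Tree (level-order array): [4, None, 25, 9, 49]
Preorder traversal: [4, 25, 9, 49]


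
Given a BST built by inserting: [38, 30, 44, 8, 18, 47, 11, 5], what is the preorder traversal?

Tree insertion order: [38, 30, 44, 8, 18, 47, 11, 5]
Tree (level-order array): [38, 30, 44, 8, None, None, 47, 5, 18, None, None, None, None, 11]
Preorder traversal: [38, 30, 8, 5, 18, 11, 44, 47]


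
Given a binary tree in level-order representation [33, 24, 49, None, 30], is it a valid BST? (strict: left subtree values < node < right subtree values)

Level-order array: [33, 24, 49, None, 30]
Validate using subtree bounds (lo, hi): at each node, require lo < value < hi,
then recurse left with hi=value and right with lo=value.
Preorder trace (stopping at first violation):
  at node 33 with bounds (-inf, +inf): OK
  at node 24 with bounds (-inf, 33): OK
  at node 30 with bounds (24, 33): OK
  at node 49 with bounds (33, +inf): OK
No violation found at any node.
Result: Valid BST


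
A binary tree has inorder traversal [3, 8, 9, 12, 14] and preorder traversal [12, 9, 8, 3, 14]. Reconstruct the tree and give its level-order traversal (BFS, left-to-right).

Inorder:  [3, 8, 9, 12, 14]
Preorder: [12, 9, 8, 3, 14]
Algorithm: preorder visits root first, so consume preorder in order;
for each root, split the current inorder slice at that value into
left-subtree inorder and right-subtree inorder, then recurse.
Recursive splits:
  root=12; inorder splits into left=[3, 8, 9], right=[14]
  root=9; inorder splits into left=[3, 8], right=[]
  root=8; inorder splits into left=[3], right=[]
  root=3; inorder splits into left=[], right=[]
  root=14; inorder splits into left=[], right=[]
Reconstructed level-order: [12, 9, 14, 8, 3]


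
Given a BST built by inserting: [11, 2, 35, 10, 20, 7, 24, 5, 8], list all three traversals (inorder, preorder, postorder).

Tree insertion order: [11, 2, 35, 10, 20, 7, 24, 5, 8]
Tree (level-order array): [11, 2, 35, None, 10, 20, None, 7, None, None, 24, 5, 8]
Inorder (L, root, R): [2, 5, 7, 8, 10, 11, 20, 24, 35]
Preorder (root, L, R): [11, 2, 10, 7, 5, 8, 35, 20, 24]
Postorder (L, R, root): [5, 8, 7, 10, 2, 24, 20, 35, 11]


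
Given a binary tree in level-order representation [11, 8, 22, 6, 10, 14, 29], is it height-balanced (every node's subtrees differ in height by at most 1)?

Tree (level-order array): [11, 8, 22, 6, 10, 14, 29]
Definition: a tree is height-balanced if, at every node, |h(left) - h(right)| <= 1 (empty subtree has height -1).
Bottom-up per-node check:
  node 6: h_left=-1, h_right=-1, diff=0 [OK], height=0
  node 10: h_left=-1, h_right=-1, diff=0 [OK], height=0
  node 8: h_left=0, h_right=0, diff=0 [OK], height=1
  node 14: h_left=-1, h_right=-1, diff=0 [OK], height=0
  node 29: h_left=-1, h_right=-1, diff=0 [OK], height=0
  node 22: h_left=0, h_right=0, diff=0 [OK], height=1
  node 11: h_left=1, h_right=1, diff=0 [OK], height=2
All nodes satisfy the balance condition.
Result: Balanced


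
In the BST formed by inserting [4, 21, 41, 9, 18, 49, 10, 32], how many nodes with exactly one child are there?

Tree built from: [4, 21, 41, 9, 18, 49, 10, 32]
Tree (level-order array): [4, None, 21, 9, 41, None, 18, 32, 49, 10]
Rule: These are nodes with exactly 1 non-null child.
Per-node child counts:
  node 4: 1 child(ren)
  node 21: 2 child(ren)
  node 9: 1 child(ren)
  node 18: 1 child(ren)
  node 10: 0 child(ren)
  node 41: 2 child(ren)
  node 32: 0 child(ren)
  node 49: 0 child(ren)
Matching nodes: [4, 9, 18]
Count of nodes with exactly one child: 3
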